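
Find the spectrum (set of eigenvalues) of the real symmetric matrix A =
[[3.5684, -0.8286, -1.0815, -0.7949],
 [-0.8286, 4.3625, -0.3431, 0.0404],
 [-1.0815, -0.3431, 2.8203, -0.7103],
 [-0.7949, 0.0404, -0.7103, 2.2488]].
sigma(A) ≈ {1, 3, 4, 5}

A is real symmetric, so its spectrum consists of real eigenvalues. Expanding the characteristic polynomial of the displayed matrix gives
  det(λ I - A) = p(λ) = λ^4 + (-13)λ^3 + (59)λ^2 + (-107)λ + (60).
Solving p(λ) = 0 yields eigenvalues ≈ 1, 3, 4, 5. (A is shown rounded to 4 decimals, so these recover the underlying integer eigenvalues to within that precision.)
Verification: the trace of A = 13 equals the sum of eigenvalues 13, and det(A) ≈ 59.9996 matches the eigenvalue product 60.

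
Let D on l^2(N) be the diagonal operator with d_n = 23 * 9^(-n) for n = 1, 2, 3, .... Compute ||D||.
||D|| = 23/9 (attained at n = 1)

For D diagonal, ||D|| = sup_n |d_n|. The sequence d_n = 23 * 9^(-n) is positive and strictly decreasing (ratio 9^(-1) < 1), so the supremum is d_1 = 23/9. Hence ||D|| = 23/9.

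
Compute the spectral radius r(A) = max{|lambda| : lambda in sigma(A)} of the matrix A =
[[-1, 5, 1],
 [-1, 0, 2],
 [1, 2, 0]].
r(A) = sqrt(6) ≈ 2.4495

The eigenvalues of A are the roots of its characteristic polynomial. With M = A (coefficients from the trace, the sum of principal 2x2 minors, and det A):
  p(λ) = det(λ I - M) = λ^3 + λ^2 - 12.
By the rational root theorem any rational root is an integer divisor of 12. Testing λ = 2: p(2) = 8 + 4 + 0 - 12 = 0, so λ = 2 is a root. Dividing out (λ - 2) leaves p(λ) = (λ - 2)(λ^2 + 3λ + 6). For λ^2 + 3λ + 6 the discriminant is -15. It is negative, so the roots are the complex-conjugate pair λ = -3/2 ± (sqrt(15)/2) i ≈ -1.5 ± 1.9365i. For a conjugate pair the product of the roots equals the constant term, so |λ|^2 = 6 and |λ| = sqrt(6) ≈ 2.4495.
Thus the eigenvalues (to 4 decimals) are -1.5 ± 1.9365i (modulus 2.4495); 2 (modulus 2). The spectral radius is the largest modulus: r(A) = sqrt(6) ≈ 2.4495. (Cross-check: r(A) ≤ ||A||_2 ≈ 5.5188; equality holds whenever A is normal, though it can also hold for some non-normal A.)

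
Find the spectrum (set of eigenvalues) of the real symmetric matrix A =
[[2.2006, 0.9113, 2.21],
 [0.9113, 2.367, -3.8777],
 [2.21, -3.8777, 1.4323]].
sigma(A) ≈ {-3, 3, 6}

A is real symmetric, so its spectrum consists of real eigenvalues. Expanding the characteristic polynomial of the displayed matrix gives
  det(λ I - A) = p(λ) = λ^3 + (-6)λ^2 + (-9)λ + (53.9982).
Solving p(λ) = 0 yields eigenvalues ≈ -3, 3, 6. (A is shown rounded to 4 decimals, so these recover the underlying integer eigenvalues to within that precision.)
Verification: the trace of A = 6 equals the sum of eigenvalues 6, and det(A) ≈ -53.9982 matches the eigenvalue product -54.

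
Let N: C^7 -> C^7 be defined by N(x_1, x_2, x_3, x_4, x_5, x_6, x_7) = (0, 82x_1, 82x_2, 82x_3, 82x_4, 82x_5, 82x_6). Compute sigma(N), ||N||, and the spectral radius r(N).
sigma(N) = {0}; ||N|| = 82; r(N) = 0. (N is nilpotent with N^7 = 0.)

On C^7, N is a strictly lower-triangular matrix with 82 on the subdiagonal and zeros elsewhere, so its characteristic polynomial is lambda^7 and every eigenvalue is 0: sigma(N) = {0}. For the operator norm, N e_i = 82e_{i+1} for i = 1, ..., 6 and N e_7 = 0, so the singular values of N are 82 (with multiplicity 6) and 0; hence ||N|| = 82. The spectral radius r(N) = max|lambda| = 0. Note ||N|| > r(N) — characteristic of non-normal nilpotent operators. Indeed N^7 = 0.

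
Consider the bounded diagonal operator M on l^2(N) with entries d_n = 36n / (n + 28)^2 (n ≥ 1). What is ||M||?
||M|| = 9/28 (attained at n = 28)

For M diagonal, ||M|| = sup_n |d_n|. Treat f(x) = 36x / (x + 28)^2 for real x > 0. By the quotient rule, f'(x) = 36(28 - x)/(x + 28)^3, which is positive for x < 28 and negative for x > 28. So f has a unique maximum at x = 28, and since 28 is a positive integer, the supremum over n ≥ 1 is attained at n = 28: d_28 = 36·28/(28 + 28)^2 = 36·28/3136 = 9/28. Hence ||M|| = 9/28.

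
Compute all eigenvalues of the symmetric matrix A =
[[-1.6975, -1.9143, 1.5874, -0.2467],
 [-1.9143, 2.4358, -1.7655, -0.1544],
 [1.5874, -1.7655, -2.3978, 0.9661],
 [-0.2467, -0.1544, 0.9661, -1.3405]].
sigma(A) ≈ {-4, -2, -1, 4}

A is real symmetric, so its spectrum consists of real eigenvalues. Expanding the characteristic polynomial of the displayed matrix gives
  det(λ I - A) = p(λ) = λ^4 + (3)λ^3 + (-14)λ^2 + (-47.999)λ + (-32).
Solving p(λ) = 0 yields eigenvalues ≈ -4, -2, -1, 4. (A is shown rounded to 4 decimals, so these recover the underlying integer eigenvalues to within that precision.)
Verification: the trace of A = -3 equals the sum of eigenvalues -3, and det(A) ≈ -31.9991 matches the eigenvalue product -32.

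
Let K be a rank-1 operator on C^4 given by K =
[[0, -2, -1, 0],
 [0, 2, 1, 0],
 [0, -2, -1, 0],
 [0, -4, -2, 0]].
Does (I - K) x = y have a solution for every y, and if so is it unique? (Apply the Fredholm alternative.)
(I - K) is singular (det(I - K) = 0, i.e. 1 ∈ sigma(K)). (I - K) x = y is solvable iff y ⊥ ker((I - K)^*) = span{(0, -2, -1, 0)}, i.e. iff -2y_2 - y_3 = 0. When solvable, the solutions are x = y + c·(1, -1, 1, 2), c arbitrary (ker(I - K) = span{(1, -1, 1, 2)}, dimension 1).

K has rank 1, so it is an outer product K = u v^T: every row of K is a multiple of one row vector. Reading off the entries, u = (1, -1, 1, 2) and v = (0, -2, -1, 0) (row i of K equals u_i·v^T). A rank-one matrix u v^T satisfies K u = u (v·u) and kills the (3)-dimensional subspace v^⊥, so its characteristic polynomial is lambda^3 (lambda - v·u) with v·u = tr K = 1. Hence the eigenvalues of I - K are 1 (multiplicity 3) and 1 - (1) = 0, so det(I - K) = 0. (Direct check: I - K =
[[1, 2, 1, 0],
 [0, -1, -1, 0],
 [0, 2, 2, 0],
 [0, 4, 2, 1]]
has determinant 0.) So 1 is an eigenvalue of K and (I - K) is not invertible. The finite-dimensional Fredholm alternative says: either (I - K) is invertible, or ker(I - K) ≠ {0} and then range(I - K) = ker((I - K)^*)^⊥, with dim ker(I - K) = dim ker((I - K)^*). We are in the second case, so we need both kernels. Kernel of I - K: (I - K) u = u - u (v·u) = u - u = 0, so ker(I - K) = span{u} = span{(1, -1, 1, 2)} (it is exactly 1-dimensional because rank(I - K) = 3). Kernel of the adjoint: K is real, so (I - K)^* = I - K^T = I - v u^T, and (I - v u^T) v = v - v (u·v) = 0; hence ker((I - K)^*) = span{v} = span{(0, -2, -1, 0)}. Therefore (I - K) x = y is solvable iff <y, v> = 0, i.e. iff -2y_2 - y_3 = 0. When this holds, K y = u (v·y) = 0, so (I - K) y = y and x = y is a particular solution; the full solution set is the line x = y + c·u = y + c·(1, -1, 1, 2), c ∈ C.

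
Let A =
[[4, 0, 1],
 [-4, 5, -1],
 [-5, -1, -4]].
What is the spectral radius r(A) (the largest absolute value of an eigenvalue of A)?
r(A) ≈ 5.3089

The eigenvalues of A are the roots of its characteristic polynomial. With M = A (coefficients from the trace, the sum of principal 2x2 minors, and det A):
  p(λ) = det(λ I - M) = λ^3 - 5λ^2 - 12λ + 55.
No integer candidate from the rational root theorem (±divisors of 55) is a root, so the roots are irrational. The cubic discriminant is Δ = 15737 > 0, so there are three distinct real roots. p(-4) = -41 and p(-3) = 19 have opposite signs, so a root lies in (-4, -3); Newton's method refines it to λ ≈ -3.3769. p(3) = 1 and p(4) = -9 have opposite signs, so a root lies in (3, 4); Newton's method refines it to λ ≈ 3.0679. p(5) = -5 and p(6) = 19 have opposite signs, so a root lies in (5, 6); Newton's method refines it to λ ≈ 5.3089. Check (Vieta): the three roots sum to 5, matching tr M = 5.
Thus the eigenvalues (to 4 decimals) are -3.3769 (modulus 3.3769); 3.0679 (modulus 3.0679); 5.3089 (modulus 5.3089). The spectral radius is the largest modulus: r(A) ≈ 5.3089. (Cross-check: r(A) ≤ ||A||_2 ≈ 8.6883; equality holds whenever A is normal, though it can also hold for some non-normal A.)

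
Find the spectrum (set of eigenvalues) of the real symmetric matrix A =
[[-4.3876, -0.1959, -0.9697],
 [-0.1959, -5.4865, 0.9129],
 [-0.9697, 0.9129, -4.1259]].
sigma(A) ≈ {-6, -5, -3}

A is real symmetric, so its spectrum consists of real eigenvalues. Expanding the characteristic polynomial of the displayed matrix gives
  det(λ I - A) = p(λ) = λ^3 + (14)λ^2 + (63)λ + (90).
Solving p(λ) = 0 yields eigenvalues ≈ -6, -5, -3. (A is shown rounded to 4 decimals, so these recover the underlying integer eigenvalues to within that precision.)
Verification: the trace of A = -14 equals the sum of eigenvalues -14, and det(A) ≈ -90.0002 matches the eigenvalue product -90.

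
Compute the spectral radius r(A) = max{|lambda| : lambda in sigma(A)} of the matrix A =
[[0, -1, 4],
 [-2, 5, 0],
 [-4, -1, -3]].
r(A) ≈ 5.4039

The eigenvalues of A are the roots of its characteristic polynomial. With M = A (coefficients from the trace, the sum of principal 2x2 minors, and det A):
  p(λ) = det(λ I - M) = λ^3 - 2λ^2 - λ - 94.
No integer candidate from the rational root theorem (±divisors of 94) is a root, so the roots are irrational. The cubic discriminant is Δ = -244956 < 0, so there is one real root and a complex-conjugate pair. p(5) = -24 and p(6) = 44 have opposite signs, so a root lies in (5, 6); Newton's method refines it to λ ≈ 5.4039. Dividing out (λ - (5.4039)) leaves approximately λ^2 + 3.4039λ + 17.3947. For λ^2 + 3.4039λ + 17.3947 the discriminant is -57.992. It is negative, so the remaining roots are the complex-conjugate pair λ ≈ -1.702 ± 3.8076i. Their product equals the constant term, so |λ|^2 ≈ 17.3947 and |λ| ≈ 4.1707.
Thus the eigenvalues (to 4 decimals) are 5.4039 (modulus 5.4039); -1.702 ± 3.8076i (modulus 4.1707). The spectral radius is the largest modulus: r(A) ≈ 5.4039. (Cross-check: r(A) ≤ ||A||_2 ≈ 6.0809; equality holds whenever A is normal, though it can also hold for some non-normal A.)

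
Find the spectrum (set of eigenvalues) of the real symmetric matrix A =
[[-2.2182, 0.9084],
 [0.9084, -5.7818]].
sigma(A) ≈ {-6, -2}

A is real symmetric, so its spectrum consists of real eigenvalues. Expanding the characteristic polynomial of the displayed matrix gives
  det(λ I - A) = p(λ) = λ^2 + (8)λ + (12).
Solving p(λ) = 0 yields eigenvalues ≈ -6, -2. (A is shown rounded to 4 decimals, so these recover the underlying integer eigenvalues to within that precision.)
Verification: the trace of A = -8 equals the sum of eigenvalues -8, and det(A) ≈ 12.0000 matches the eigenvalue product 12.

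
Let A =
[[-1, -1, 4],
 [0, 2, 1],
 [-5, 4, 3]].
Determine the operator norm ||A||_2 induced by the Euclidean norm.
||A||_2 ≈ 7.5473 (= sqrt(largest eigenvalue of A^T A))

||A||_2 = sigma_max(A) = sqrt(lambda_max(A^T A)). Form the symmetric matrix M = A^T A =
[[26, -19, -19],
 [-19, 21, 10],
 [-19, 10, 26]].
Its characteristic polynomial (trace, sum of principal 2x2 minors, determinant of M give the coefficients) is
  p(λ) = det(λ I - M) = λ^3 - 73λ^2 + 946λ - 1849.
No integer candidate from the rational root theorem (±divisors of 1849) is a root, so the roots are irrational. The cubic discriminant is Δ = 711556217 > 0, so there are three distinct real roots. p(2) = -241 and p(3) = 359 have opposite signs, so a root lies in (2, 3); Newton's method refines it to λ ≈ 2.376. p(13) = 309 and p(14) = -169 have opposite signs, so a root lies in (13, 14); Newton's method refines it to λ ≈ 13.6616. p(56) = -2185 and p(57) = 89 have opposite signs, so a root lies in (56, 57); Newton's method refines it to λ ≈ 56.9624. Check (Vieta): the three roots sum to 73, matching tr M = 73.
So the eigenvalues of A^T A are ≈ 2.376, 13.6616, 56.9624 (all ≥ 0, as they must be for A^T A). The largest is λ_max ≈ 56.9624, hence ||A||_2 = sqrt(λ_max) ≈ 7.5473.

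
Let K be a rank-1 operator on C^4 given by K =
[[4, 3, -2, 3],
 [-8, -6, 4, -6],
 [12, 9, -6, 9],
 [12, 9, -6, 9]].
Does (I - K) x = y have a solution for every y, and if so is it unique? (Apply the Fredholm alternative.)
(I - K) is singular (det(I - K) = 0, i.e. 1 ∈ sigma(K)). (I - K) x = y is solvable iff y ⊥ ker((I - K)^*) = span{(4, 3, -2, 3)}, i.e. iff 4y_1 + 3y_2 - 2y_3 + 3y_4 = 0. When solvable, the solutions are x = y + c·(1, -2, 3, 3), c arbitrary (ker(I - K) = span{(1, -2, 3, 3)}, dimension 1).

K has rank 1, so it is an outer product K = u v^T: every row of K is a multiple of one row vector. Reading off the entries, u = (1, -2, 3, 3) and v = (4, 3, -2, 3) (row i of K equals u_i·v^T). A rank-one matrix u v^T satisfies K u = u (v·u) and kills the (3)-dimensional subspace v^⊥, so its characteristic polynomial is lambda^3 (lambda - v·u) with v·u = tr K = 1. Hence the eigenvalues of I - K are 1 (multiplicity 3) and 1 - (1) = 0, so det(I - K) = 0. (Direct check: I - K =
[[-3, -3, 2, -3],
 [8, 7, -4, 6],
 [-12, -9, 7, -9],
 [-12, -9, 6, -8]]
has determinant 0.) So 1 is an eigenvalue of K and (I - K) is not invertible. The finite-dimensional Fredholm alternative says: either (I - K) is invertible, or ker(I - K) ≠ {0} and then range(I - K) = ker((I - K)^*)^⊥, with dim ker(I - K) = dim ker((I - K)^*). We are in the second case, so we need both kernels. Kernel of I - K: (I - K) u = u - u (v·u) = u - u = 0, so ker(I - K) = span{u} = span{(1, -2, 3, 3)} (it is exactly 1-dimensional because rank(I - K) = 3). Kernel of the adjoint: K is real, so (I - K)^* = I - K^T = I - v u^T, and (I - v u^T) v = v - v (u·v) = 0; hence ker((I - K)^*) = span{v} = span{(4, 3, -2, 3)}. Therefore (I - K) x = y is solvable iff <y, v> = 0, i.e. iff 4y_1 + 3y_2 - 2y_3 + 3y_4 = 0. When this holds, K y = u (v·y) = 0, so (I - K) y = y and x = y is a particular solution; the full solution set is the line x = y + c·u = y + c·(1, -2, 3, 3), c ∈ C.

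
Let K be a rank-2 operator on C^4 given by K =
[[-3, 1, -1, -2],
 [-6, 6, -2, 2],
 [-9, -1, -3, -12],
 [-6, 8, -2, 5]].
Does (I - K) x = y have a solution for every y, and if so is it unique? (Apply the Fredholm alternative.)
(I - K) is invertible (det(I - K) = -88 ≠ 0), so for every y in C^4 the equation (I - K) x = y has a unique solution.

K has rank 2 and factors as K = U V^T = u1 v1^T + u2 v2^T with u1 = (-1, -2, -3, -2), v1 = (3, -1, 1, 2), u2 = (0, -2, 2, -3), v2 = (0, -2, 0, -3) (multiplying out reproduces the displayed K). The nonzero eigenvalues of U V^T coincide with those of the 2 x 2 matrix G = V^T U = [[v1·u1, v1·u2], [v2·u1, v2·u2]] = [[-8, -2], [10, 13]], and by the Sylvester determinant identity det(I_4 - U V^T) = det(I_2 - V^T U) = det([[9, 2], [-10, -12]]) = (9)(-12) - (2)(-10) = -88. (Direct check: I - K =
[[4, -1, 1, 2],
 [6, -5, 2, -2],
 [9, 1, 4, 12],
 [6, -8, 2, -4]]
has determinant -88.) The finite-dimensional Fredholm alternative says: either (I - K) is invertible, or ker(I - K) ≠ {0} and then range(I - K) = ker((I - K)^*)^⊥, with dim ker(I - K) = dim ker((I - K)^*). Since det(I - K) ≠ 0, 1 is not an eigenvalue of K and ker(I - K) = {0}, so we are in the first case: for every y there is a unique x = (I - K)^(-1) y. (Explicitly, by the Woodbury identity, (I - U V^T)^(-1) = I + U (I_2 - G)^(-1) V^T.)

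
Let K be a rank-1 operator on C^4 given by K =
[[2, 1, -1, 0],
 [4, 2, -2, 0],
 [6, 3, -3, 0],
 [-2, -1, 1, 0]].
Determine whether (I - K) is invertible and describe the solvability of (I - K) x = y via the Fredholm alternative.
(I - K) is singular (det(I - K) = 0, i.e. 1 ∈ sigma(K)). (I - K) x = y is solvable iff y ⊥ ker((I - K)^*) = span{(2, 1, -1, 0)}, i.e. iff 2y_1 + y_2 - y_3 = 0. When solvable, the solutions are x = y + c·(1, 2, 3, -1), c arbitrary (ker(I - K) = span{(1, 2, 3, -1)}, dimension 1).

K has rank 1, so it is an outer product K = u v^T: every row of K is a multiple of one row vector. Reading off the entries, u = (1, 2, 3, -1) and v = (2, 1, -1, 0) (row i of K equals u_i·v^T). A rank-one matrix u v^T satisfies K u = u (v·u) and kills the (3)-dimensional subspace v^⊥, so its characteristic polynomial is lambda^3 (lambda - v·u) with v·u = tr K = 1. Hence the eigenvalues of I - K are 1 (multiplicity 3) and 1 - (1) = 0, so det(I - K) = 0. (Direct check: I - K =
[[-1, -1, 1, 0],
 [-4, -1, 2, 0],
 [-6, -3, 4, 0],
 [2, 1, -1, 1]]
has determinant 0.) So 1 is an eigenvalue of K and (I - K) is not invertible. The finite-dimensional Fredholm alternative says: either (I - K) is invertible, or ker(I - K) ≠ {0} and then range(I - K) = ker((I - K)^*)^⊥, with dim ker(I - K) = dim ker((I - K)^*). We are in the second case, so we need both kernels. Kernel of I - K: (I - K) u = u - u (v·u) = u - u = 0, so ker(I - K) = span{u} = span{(1, 2, 3, -1)} (it is exactly 1-dimensional because rank(I - K) = 3). Kernel of the adjoint: K is real, so (I - K)^* = I - K^T = I - v u^T, and (I - v u^T) v = v - v (u·v) = 0; hence ker((I - K)^*) = span{v} = span{(2, 1, -1, 0)}. Therefore (I - K) x = y is solvable iff <y, v> = 0, i.e. iff 2y_1 + y_2 - y_3 = 0. When this holds, K y = u (v·y) = 0, so (I - K) y = y and x = y is a particular solution; the full solution set is the line x = y + c·u = y + c·(1, 2, 3, -1), c ∈ C.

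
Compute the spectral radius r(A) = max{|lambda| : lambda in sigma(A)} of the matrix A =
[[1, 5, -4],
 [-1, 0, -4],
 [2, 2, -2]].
r(A) ≈ 4.4898

The eigenvalues of A are the roots of its characteristic polynomial. With M = A (coefficients from the trace, the sum of principal 2x2 minors, and det A):
  p(λ) = det(λ I - M) = λ^3 + λ^2 + 19λ + 34.
No integer candidate from the rational root theorem (±divisors of 34) is a root, so the roots are irrational. The cubic discriminant is Δ = -46795 < 0, so there is one real root and a complex-conjugate pair. p(-2) = -8 and p(-1) = 15 have opposite signs, so a root lies in (-2, -1); Newton's method refines it to λ ≈ -1.6867. Dividing out (λ - (-1.6867)) leaves approximately λ^2 - 0.6867λ + 20.1582. For λ^2 - 0.6867λ + 20.1582 the discriminant is -80.1612. It is negative, so the remaining roots are the complex-conjugate pair λ ≈ 0.3433 ± 4.4766i. Their product equals the constant term, so |λ|^2 ≈ 20.1582 and |λ| ≈ 4.4898.
Thus the eigenvalues (to 4 decimals) are -1.6867 (modulus 1.6867); 0.3433 ± 4.4766i (modulus 4.4898). The spectral radius is the largest modulus: r(A) ≈ 4.4898. (Cross-check: r(A) ≤ ||A||_2 ≈ 7.6344; equality holds whenever A is normal, though it can also hold for some non-normal A.)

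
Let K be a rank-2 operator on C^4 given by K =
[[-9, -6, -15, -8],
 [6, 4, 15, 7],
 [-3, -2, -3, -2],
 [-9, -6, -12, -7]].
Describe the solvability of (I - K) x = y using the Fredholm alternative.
(I - K) is invertible (det(I - K) = 18 ≠ 0), so for every y in C^4 the equation (I - K) x = y has a unique solution.

K has rank 2 and factors as K = U V^T = u1 v1^T + u2 v2^T with u1 = (3, -2, 1, 3), v1 = (-3, -2, -3, -2), u2 = (-2, 3, 0, -1), v2 = (0, 0, 3, 1) (multiplying out reproduces the displayed K). The nonzero eigenvalues of U V^T coincide with those of the 2 x 2 matrix G = V^T U = [[v1·u1, v1·u2], [v2·u1, v2·u2]] = [[-14, 2], [6, -1]], and by the Sylvester determinant identity det(I_4 - U V^T) = det(I_2 - V^T U) = det([[15, -2], [-6, 2]]) = (15)(2) - (-2)(-6) = 18. (Direct check: I - K =
[[10, 6, 15, 8],
 [-6, -3, -15, -7],
 [3, 2, 4, 2],
 [9, 6, 12, 8]]
has determinant 18.) The finite-dimensional Fredholm alternative says: either (I - K) is invertible, or ker(I - K) ≠ {0} and then range(I - K) = ker((I - K)^*)^⊥, with dim ker(I - K) = dim ker((I - K)^*). Since det(I - K) ≠ 0, 1 is not an eigenvalue of K and ker(I - K) = {0}, so we are in the first case: for every y there is a unique x = (I - K)^(-1) y. (Explicitly, by the Woodbury identity, (I - U V^T)^(-1) = I + U (I_2 - G)^(-1) V^T.)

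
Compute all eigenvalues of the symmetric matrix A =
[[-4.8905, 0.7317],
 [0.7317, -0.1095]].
sigma(A) ≈ {-5, 0}

A is real symmetric, so its spectrum consists of real eigenvalues. Expanding the characteristic polynomial of the displayed matrix gives
  det(λ I - A) = p(λ) = λ^2 + (5)λ + (0).
Solving p(λ) = 0 yields eigenvalues ≈ -5, 0. (A is shown rounded to 4 decimals, so these recover the underlying integer eigenvalues to within that precision.)
Verification: the trace of A = -5 equals the sum of eigenvalues -5, and det(A) ≈ 0.0001 matches the eigenvalue product 0.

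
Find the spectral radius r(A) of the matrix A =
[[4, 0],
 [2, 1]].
r(A) = 4

The eigenvalues of A are the roots of its characteristic polynomial. With M = A (coefficients from the trace and determinant):
  p(λ) = det(λ I - M) = λ^2 - 5λ + 4.
For λ^2 - 5λ + 4 the discriminant is 9. It is a perfect square (3^2), so the roots are rational: λ = (5 ± 3)/2 = 4, 1.
Thus the eigenvalues (to 4 decimals) are 4 (modulus 4); 1 (modulus 1). The spectral radius is the largest modulus: r(A) = 4. (Cross-check: r(A) ≤ ||A||_2 ≈ 4.4954; equality holds whenever A is normal, though it can also hold for some non-normal A.)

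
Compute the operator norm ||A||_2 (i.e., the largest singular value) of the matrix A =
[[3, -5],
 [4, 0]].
||A||_2 = sqrt(40) ≈ 6.3246 (= sqrt(largest eigenvalue of A^T A))

||A||_2 = sigma_max(A) = sqrt(lambda_max(A^T A)). Form the symmetric matrix M = A^T A =
[[25, -15],
 [-15, 25]].
Its characteristic polynomial (trace, determinant of M give the coefficients) is
  p(λ) = det(λ I - M) = λ^2 - 50λ + 400.
For λ^2 - 50λ + 400 the discriminant is 900. It is a perfect square (30^2), so the roots are rational: λ = (50 ± 30)/2 = 40, 10.
So the eigenvalues of A^T A are ≈ 10, 40 (all ≥ 0, as they must be for A^T A). The largest is λ_max = 40, hence ||A||_2 = sqrt(λ_max) = sqrt(40) ≈ 6.3246.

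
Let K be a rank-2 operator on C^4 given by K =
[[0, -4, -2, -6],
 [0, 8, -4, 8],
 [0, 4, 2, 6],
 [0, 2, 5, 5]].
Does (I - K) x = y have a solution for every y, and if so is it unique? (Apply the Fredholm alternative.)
(I - K) is invertible (det(I - K) = 22 ≠ 0), so for every y in C^4 the equation (I - K) x = y has a unique solution.

K has rank 2 and factors as K = U V^T = u1 v1^T + u2 v2^T with u1 = (0, 2, 0, -1), v1 = (0, 2, -3, 1), u2 = (-2, 2, 2, 2), v2 = (0, 2, 1, 3) (multiplying out reproduces the displayed K). The nonzero eigenvalues of U V^T coincide with those of the 2 x 2 matrix G = V^T U = [[v1·u1, v1·u2], [v2·u1, v2·u2]] = [[3, 0], [1, 12]], and by the Sylvester determinant identity det(I_4 - U V^T) = det(I_2 - V^T U) = det([[-2, 0], [-1, -11]]) = (-2)(-11) - (0)(-1) = 22. (Direct check: I - K =
[[1, 4, 2, 6],
 [0, -7, 4, -8],
 [0, -4, -1, -6],
 [0, -2, -5, -4]]
has determinant 22.) The finite-dimensional Fredholm alternative says: either (I - K) is invertible, or ker(I - K) ≠ {0} and then range(I - K) = ker((I - K)^*)^⊥, with dim ker(I - K) = dim ker((I - K)^*). Since det(I - K) ≠ 0, 1 is not an eigenvalue of K and ker(I - K) = {0}, so we are in the first case: for every y there is a unique x = (I - K)^(-1) y. (Explicitly, by the Woodbury identity, (I - U V^T)^(-1) = I + U (I_2 - G)^(-1) V^T.)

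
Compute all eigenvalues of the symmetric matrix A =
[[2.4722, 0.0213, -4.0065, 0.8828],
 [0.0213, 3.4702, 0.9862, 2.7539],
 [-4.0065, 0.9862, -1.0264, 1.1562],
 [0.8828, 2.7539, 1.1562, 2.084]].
sigma(A) ≈ {-4, 0, 5, 6}

A is real symmetric, so its spectrum consists of real eigenvalues. Expanding the characteristic polynomial of the displayed matrix gives
  det(λ I - A) = p(λ) = λ^4 + (-7)λ^3 + (-14)λ^2 + (120.0023)λ + (0).
Solving p(λ) = 0 yields eigenvalues ≈ -4, 0, 5, 6. (A is shown rounded to 4 decimals, so these recover the underlying integer eigenvalues to within that precision.)
Verification: the trace of A = 7 equals the sum of eigenvalues 7, and det(A) ≈ 0.0002 matches the eigenvalue product 0.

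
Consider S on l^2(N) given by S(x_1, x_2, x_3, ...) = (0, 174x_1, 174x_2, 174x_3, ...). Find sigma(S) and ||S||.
sigma(S) = closed disk {z in C : |z| ≤ 174}; ||S|| = 174

Note S = 174·U where U is the unit right shift (U x)_k = x_{k-1} (with x_0 := 0); so ||S|| = 174||U|| and sigma(S) = 174·sigma(U). ||S x||^2 = sum_{k≥1} |174x_k|^2 = 30276||x||^2, so ||S|| = 174 and sigma(S) ⊂ {|z| ≤ 174}. For any |lambda| < 174, the equation (S - lambda I) x = 0 forces x_1 = 0, then 174x_k = lambda x_{k+1} ⇒ x = 0, so S has no eigenvalues. But (S - lambda I) is not surjective for |lambda| < 174: solving (S - lambda I) x = e_1 would require x_n proportional to (lambda/174)^(-n), which is not in l^2. So every |lambda| < 174 lies in the residual spectrum. The boundary |lambda| = 174 is in the approximate point spectrum (the spectrum is closed). Hence sigma(S) is the closed disk of radius 174.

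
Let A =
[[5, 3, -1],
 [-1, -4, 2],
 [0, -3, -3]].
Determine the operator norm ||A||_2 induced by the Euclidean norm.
||A||_2 ≈ 7.0997 (= sqrt(largest eigenvalue of A^T A))

||A||_2 = sigma_max(A) = sqrt(lambda_max(A^T A)). Form the symmetric matrix M = A^T A =
[[26, 19, -7],
 [19, 34, -2],
 [-7, -2, 14]].
Its characteristic polynomial (trace, sum of principal 2x2 minors, determinant of M give the coefficients) is
  p(λ) = det(λ I - M) = λ^3 - 74λ^2 + 1310λ - 6084.
No integer candidate from the rational root theorem (±divisors of 6084) is a root, so the roots are irrational. The cubic discriminant is Δ = 160155104 > 0, so there are three distinct real roots. p(7) = -197 and p(8) = 172 have opposite signs, so a root lies in (7, 8); Newton's method refines it to λ ≈ 7.499. p(16) = 28 and p(17) = -287 have opposite signs, so a root lies in (16, 17); Newton's method refines it to λ ≈ 16.0957. p(50) = -584 and p(51) = 903 have opposite signs, so a root lies in (50, 51); Newton's method refines it to λ ≈ 50.4053. Check (Vieta): the three roots sum to 74, matching tr M = 74.
So the eigenvalues of A^T A are ≈ 7.499, 16.0957, 50.4053 (all ≥ 0, as they must be for A^T A). The largest is λ_max ≈ 50.4053, hence ||A||_2 = sqrt(λ_max) ≈ 7.0997.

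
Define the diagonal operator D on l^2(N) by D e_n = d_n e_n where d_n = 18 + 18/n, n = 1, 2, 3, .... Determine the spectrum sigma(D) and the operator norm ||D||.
sigma(D) = {18 + 18/n : n ≥ 1} ∪ {18}; ||D|| = 36

A bounded diagonal operator on l^2 with diagonal entries d_n has spectrum equal to the closure of {d_n : n ≥ 1}: every d_n is an eigenvalue (with eigenvector e_n), so {d_n} ⊂ sigma(D); the spectrum is closed, so its closure is too; and for lambda not in the closure, (D - lambda I) has bounded inverse (the diagonal entries 1/(d_n - lambda) are bounded). For our sequence d_n = 18 + 18/n, n = 1, 2, 3, ...:
  - {d_n} = {18 + 18/n : n ≥ 1}; the only limit point is 18
  - closure = {18 + 18/n : n ≥ 1} ∪ {18}
For the norm: a diagonal operator has ||D|| = sup_n |d_n|. Here d_n = 18 + 18/n is positive and decreasing, so sup_n |d_n| = d_1 = 18 + 18 = 36. So ||D|| = 36.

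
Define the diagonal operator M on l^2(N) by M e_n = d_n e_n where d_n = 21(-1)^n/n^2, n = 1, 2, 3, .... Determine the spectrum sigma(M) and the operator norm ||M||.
sigma(M) = {21(-1)^n/n^2 : n ≥ 1} ∪ {0}; ||M|| = 21

A bounded diagonal operator on l^2 with diagonal entries d_n has spectrum equal to the closure of {d_n : n ≥ 1}: every d_n is an eigenvalue (with eigenvector e_n), so {d_n} ⊂ sigma(M); the spectrum is closed, so its closure is too; and for lambda not in the closure, (M - lambda I) has bounded inverse (the diagonal entries 1/(d_n - lambda) are bounded). For our sequence d_n = 21(-1)^n/n^2, n = 1, 2, 3, ...:
  - {d_n} = {21(-1)^n/n^2 : n ≥ 1}; the only limit point is 0
  - closure = {21(-1)^n/n^2 : n ≥ 1} ∪ {0}
For the norm: a diagonal operator has ||M|| = sup_n |d_n|. Here |d_n| = 21/n^2 is decreasing, so sup_n |d_n| = |d_1| = 21. So ||M|| = 21.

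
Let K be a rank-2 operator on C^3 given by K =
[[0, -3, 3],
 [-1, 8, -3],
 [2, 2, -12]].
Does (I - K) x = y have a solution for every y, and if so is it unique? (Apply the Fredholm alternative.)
(I - K) is invertible (det(I - K) = -94 ≠ 0), so for every y in C^3 the equation (I - K) x = y has a unique solution.

K has rank 2 and factors as K = U V^T = u1 v1^T + u2 v2^T with u1 = (-1, 2, 2), v1 = (0, 3, -3), u2 = (0, -1, 2), v2 = (1, -2, -3) (multiplying out reproduces the displayed K). The nonzero eigenvalues of U V^T coincide with those of the 2 x 2 matrix G = V^T U = [[v1·u1, v1·u2], [v2·u1, v2·u2]] = [[0, -9], [-11, -4]], and by the Sylvester determinant identity det(I_3 - U V^T) = det(I_2 - V^T U) = det([[1, 9], [11, 5]]) = (1)(5) - (9)(11) = -94. (Direct check: I - K =
[[1, 3, -3],
 [1, -7, 3],
 [-2, -2, 13]]
has determinant -94.) The finite-dimensional Fredholm alternative says: either (I - K) is invertible, or ker(I - K) ≠ {0} and then range(I - K) = ker((I - K)^*)^⊥, with dim ker(I - K) = dim ker((I - K)^*). Since det(I - K) ≠ 0, 1 is not an eigenvalue of K and ker(I - K) = {0}, so we are in the first case: for every y there is a unique x = (I - K)^(-1) y. (Explicitly, by the Woodbury identity, (I - U V^T)^(-1) = I + U (I_2 - G)^(-1) V^T.)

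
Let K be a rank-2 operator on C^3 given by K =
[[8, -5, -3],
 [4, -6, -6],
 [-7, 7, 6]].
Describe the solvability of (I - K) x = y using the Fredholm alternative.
(I - K) is invertible (det(I - K) = -2 ≠ 0), so for every y in C^3 the equation (I - K) x = y has a unique solution.

K has rank 2 and factors as K = U V^T = u1 v1^T + u2 v2^T with u1 = (-1, -2, 2), v1 = (-2, 3, 3), u2 = (2, 0, -1), v2 = (3, -1, 0) (multiplying out reproduces the displayed K). The nonzero eigenvalues of U V^T coincide with those of the 2 x 2 matrix G = V^T U = [[v1·u1, v1·u2], [v2·u1, v2·u2]] = [[2, -7], [-1, 6]], and by the Sylvester determinant identity det(I_3 - U V^T) = det(I_2 - V^T U) = det([[-1, 7], [1, -5]]) = (-1)(-5) - (7)(1) = -2. (Direct check: I - K =
[[-7, 5, 3],
 [-4, 7, 6],
 [7, -7, -5]]
has determinant -2.) The finite-dimensional Fredholm alternative says: either (I - K) is invertible, or ker(I - K) ≠ {0} and then range(I - K) = ker((I - K)^*)^⊥, with dim ker(I - K) = dim ker((I - K)^*). Since det(I - K) ≠ 0, 1 is not an eigenvalue of K and ker(I - K) = {0}, so we are in the first case: for every y there is a unique x = (I - K)^(-1) y. (Explicitly, by the Woodbury identity, (I - U V^T)^(-1) = I + U (I_2 - G)^(-1) V^T.)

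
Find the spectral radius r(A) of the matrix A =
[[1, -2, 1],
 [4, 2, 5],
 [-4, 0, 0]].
r(A) ≈ 3.8463

The eigenvalues of A are the roots of its characteristic polynomial. With M = A (coefficients from the trace, the sum of principal 2x2 minors, and det A):
  p(λ) = det(λ I - M) = λ^3 - 3λ^2 + 14λ - 48.
No integer candidate from the rational root theorem (±divisors of 48) is a root, so the roots are irrational. The cubic discriminant is Δ = -40316 < 0, so there is one real root and a complex-conjugate pair. p(3) = -6 and p(4) = 24 have opposite signs, so a root lies in (3, 4); Newton's method refines it to λ ≈ 3.2446. Dividing out (λ - (3.2446)) leaves approximately λ^2 + 0.2446λ + 14.7937. For λ^2 + 0.2446λ + 14.7937 the discriminant is -59.115. It is negative, so the remaining roots are the complex-conjugate pair λ ≈ -0.1223 ± 3.8443i. Their product equals the constant term, so |λ|^2 ≈ 14.7937 and |λ| ≈ 3.8463.
Thus the eigenvalues (to 4 decimals) are 3.2446 (modulus 3.2446); -0.1223 ± 3.8443i (modulus 3.8463). The spectral radius is the largest modulus: r(A) ≈ 3.8463. (Cross-check: r(A) ≤ ||A||_2 ≈ 7.274; equality holds whenever A is normal, though it can also hold for some non-normal A.)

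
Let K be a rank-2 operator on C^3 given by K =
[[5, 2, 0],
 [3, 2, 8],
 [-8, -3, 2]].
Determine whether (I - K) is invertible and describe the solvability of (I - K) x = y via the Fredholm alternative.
(I - K) is invertible (det(I - K) = 34 ≠ 0), so for every y in C^3 the equation (I - K) x = y has a unique solution.

K has rank 2 and factors as K = U V^T = u1 v1^T + u2 v2^T with u1 = (1, 3, -1), v1 = (2, 1, 2), u2 = (1, -1, -2), v2 = (3, 1, -2) (multiplying out reproduces the displayed K). The nonzero eigenvalues of U V^T coincide with those of the 2 x 2 matrix G = V^T U = [[v1·u1, v1·u2], [v2·u1, v2·u2]] = [[3, -3], [8, 6]], and by the Sylvester determinant identity det(I_3 - U V^T) = det(I_2 - V^T U) = det([[-2, 3], [-8, -5]]) = (-2)(-5) - (3)(-8) = 34. (Direct check: I - K =
[[-4, -2, 0],
 [-3, -1, -8],
 [8, 3, -1]]
has determinant 34.) The finite-dimensional Fredholm alternative says: either (I - K) is invertible, or ker(I - K) ≠ {0} and then range(I - K) = ker((I - K)^*)^⊥, with dim ker(I - K) = dim ker((I - K)^*). Since det(I - K) ≠ 0, 1 is not an eigenvalue of K and ker(I - K) = {0}, so we are in the first case: for every y there is a unique x = (I - K)^(-1) y. (Explicitly, by the Woodbury identity, (I - U V^T)^(-1) = I + U (I_2 - G)^(-1) V^T.)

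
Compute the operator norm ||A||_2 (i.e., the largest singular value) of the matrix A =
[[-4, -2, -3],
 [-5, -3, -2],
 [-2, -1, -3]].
||A||_2 ≈ 8.7859 (= sqrt(largest eigenvalue of A^T A))

||A||_2 = sigma_max(A) = sqrt(lambda_max(A^T A)). Form the symmetric matrix M = A^T A =
[[45, 25, 28],
 [25, 14, 15],
 [28, 15, 22]].
Its characteristic polynomial (trace, sum of principal 2x2 minors, determinant of M give the coefficients) is
  p(λ) = det(λ I - M) = λ^3 - 81λ^2 + 294λ - 9.
No integer candidate from the rational root theorem (±divisors of 9) is a root, so the roots are irrational. The cubic discriminant is Δ = 450181665 > 0, so there are three distinct real roots. p(0) = -9 and p(1) = 205 have opposite signs, so a root lies in (0, 1); Newton's method refines it to λ ≈ 0.0309. p(3) = 171 and p(4) = -65 have opposite signs, so a root lies in (3, 4); Newton's method refines it to λ ≈ 3.7763. p(77) = -1087 and p(78) = 4671 have opposite signs, so a root lies in (77, 78); Newton's method refines it to λ ≈ 77.1929. Check (Vieta): the three roots sum to 81, matching tr M = 81.
So the eigenvalues of A^T A are ≈ 0.0309, 3.7763, 77.1929 (all ≥ 0, as they must be for A^T A). The largest is λ_max ≈ 77.1929, hence ||A||_2 = sqrt(λ_max) ≈ 8.7859.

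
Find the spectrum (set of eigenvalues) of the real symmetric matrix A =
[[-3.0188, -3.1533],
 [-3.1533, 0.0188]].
sigma(A) ≈ {-5, 2}

A is real symmetric, so its spectrum consists of real eigenvalues. Expanding the characteristic polynomial of the displayed matrix gives
  det(λ I - A) = p(λ) = λ^2 + (3)λ + (-10).
Solving p(λ) = 0 yields eigenvalues ≈ -5, 2. (A is shown rounded to 4 decimals, so these recover the underlying integer eigenvalues to within that precision.)
Verification: the trace of A = -3 equals the sum of eigenvalues -3, and det(A) ≈ -10.0001 matches the eigenvalue product -10.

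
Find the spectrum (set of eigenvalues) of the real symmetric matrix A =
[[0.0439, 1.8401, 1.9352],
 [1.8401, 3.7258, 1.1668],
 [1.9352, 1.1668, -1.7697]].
sigma(A) ≈ {-3, 0, 5}

A is real symmetric, so its spectrum consists of real eigenvalues. Expanding the characteristic polynomial of the displayed matrix gives
  det(λ I - A) = p(λ) = λ^3 + (-2)λ^2 + (-15)λ + (0).
Solving p(λ) = 0 yields eigenvalues ≈ -3, 0, 5. (A is shown rounded to 4 decimals, so these recover the underlying integer eigenvalues to within that precision.)
Verification: the trace of A = 2 equals the sum of eigenvalues 2, and det(A) ≈ -0.0003 matches the eigenvalue product 0.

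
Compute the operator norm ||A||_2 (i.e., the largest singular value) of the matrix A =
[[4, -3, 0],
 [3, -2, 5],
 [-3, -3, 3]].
||A||_2 ≈ 7.3038 (= sqrt(largest eigenvalue of A^T A))

||A||_2 = sigma_max(A) = sqrt(lambda_max(A^T A)). Form the symmetric matrix M = A^T A =
[[34, -9, 6],
 [-9, 22, -19],
 [6, -19, 34]].
Its characteristic polynomial (trace, sum of principal 2x2 minors, determinant of M give the coefficients) is
  p(λ) = det(λ I - M) = λ^3 - 90λ^2 + 2174λ - 11664.
No integer candidate from the rational root theorem (±divisors of 11664) is a root, so the roots are irrational. The cubic discriminant is Δ = 576803632 > 0, so there are three distinct real roots. p(7) = -513 and p(8) = 480 have opposite signs, so a root lies in (7, 8); Newton's method refines it to λ ≈ 7.4996. p(29) = 81 and p(30) = -444 have opposite signs, so a root lies in (29, 30); Newton's method refines it to λ ≈ 29.1547. p(53) = -375 and p(54) = 756 have opposite signs, so a root lies in (53, 54); Newton's method refines it to λ ≈ 53.3456. Check (Vieta): the three roots sum to 90, matching tr M = 90.
So the eigenvalues of A^T A are ≈ 7.4996, 29.1547, 53.3456 (all ≥ 0, as they must be for A^T A). The largest is λ_max ≈ 53.3456, hence ||A||_2 = sqrt(λ_max) ≈ 7.3038.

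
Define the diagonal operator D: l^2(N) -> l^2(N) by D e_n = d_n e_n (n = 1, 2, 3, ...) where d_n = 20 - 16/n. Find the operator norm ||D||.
||D|| = 20

For a diagonal operator on l^2 with entries d_n, ||D|| = sup_n |d_n|. Here d_1 = 4, d_2 = 12, ..., and d_n = 20 - 16/n increases monotonically toward 20. All terms lie in [4, 20), so |d_n| = d_n and the supremum is the limit 20, which is not attained by any individual d_n. Hence ||D|| = 20.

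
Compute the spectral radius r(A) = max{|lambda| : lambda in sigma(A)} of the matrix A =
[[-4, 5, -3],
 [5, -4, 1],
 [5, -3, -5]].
r(A) ≈ 7.6815

The eigenvalues of A are the roots of its characteristic polynomial. With M = A (coefficients from the trace, the sum of principal 2x2 minors, and det A):
  p(λ) = det(λ I - M) = λ^3 + 13λ^2 + 49λ - 43.
No integer candidate from the rational root theorem (±divisors of 43) is a root, so the roots are irrational. The cubic discriminant is Δ = -229904 < 0, so there is one real root and a complex-conjugate pair. p(0) = -43 and p(1) = 20 have opposite signs, so a root lies in (0, 1); Newton's method refines it to λ ≈ 0.7288. Dividing out (λ - (0.7288)) leaves approximately λ^2 + 13.7288λ + 59.0049. For λ^2 + 13.7288λ + 59.0049 the discriminant is -47.5408. It is negative, so the remaining roots are the complex-conjugate pair λ ≈ -6.8644 ± 3.4475i. Their product equals the constant term, so |λ|^2 ≈ 59.0049 and |λ| ≈ 7.6815.
Thus the eigenvalues (to 4 decimals) are 0.7288 (modulus 0.7288); -6.8644 ± 3.4475i (modulus 7.6815). The spectral radius is the largest modulus: r(A) ≈ 7.6815. (Cross-check: r(A) ≤ ||A||_2 ≈ 10.6644; equality holds whenever A is normal, though it can also hold for some non-normal A.)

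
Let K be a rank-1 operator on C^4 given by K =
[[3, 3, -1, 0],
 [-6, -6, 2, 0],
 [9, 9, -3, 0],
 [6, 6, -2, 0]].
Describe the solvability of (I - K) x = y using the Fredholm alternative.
(I - K) is invertible (det(I - K) = 7 ≠ 0), so for every y in C^4 the equation (I - K) x = y has a unique solution.

K has rank 1, so it is an outer product K = u v^T: every row of K is a multiple of one row vector. Reading off the entries, u = (1, -2, 3, 2) and v = (3, 3, -1, 0) (row i of K equals u_i·v^T). A rank-one matrix u v^T satisfies K u = u (v·u) and kills the (3)-dimensional subspace v^⊥, so its characteristic polynomial is lambda^3 (lambda - v·u) with v·u = tr K = -6. Hence the eigenvalues of I - K are 1 (multiplicity 3) and 1 - (-6) = 7, so det(I - K) = 7. (Direct check: I - K =
[[-2, -3, 1, 0],
 [6, 7, -2, 0],
 [-9, -9, 4, 0],
 [-6, -6, 2, 1]]
has determinant 7.) The finite-dimensional Fredholm alternative says: either (I - K) is invertible, or ker(I - K) ≠ {0} and then range(I - K) = ker((I - K)^*)^⊥, with dim ker(I - K) = dim ker((I - K)^*). Since det(I - K) ≠ 0, 1 is not an eigenvalue of K and ker(I - K) = {0}, so we are in the first case: for every y there is a unique x = (I - K)^(-1) y. Explicitly, by the Sherman–Morrison formula, (I - u v^T)^(-1) = I + u v^T/(1 - v·u), i.e. (I - K)^(-1) = I + K/(7).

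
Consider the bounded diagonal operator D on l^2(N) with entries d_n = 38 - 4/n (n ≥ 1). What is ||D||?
||D|| = 38

For a diagonal operator on l^2 with entries d_n, ||D|| = sup_n |d_n|. Here d_1 = 34, d_2 = 36, ..., and d_n = 38 - 4/n increases monotonically toward 38. All terms lie in [34, 38), so |d_n| = d_n and the supremum is the limit 38, which is not attained by any individual d_n. Hence ||D|| = 38.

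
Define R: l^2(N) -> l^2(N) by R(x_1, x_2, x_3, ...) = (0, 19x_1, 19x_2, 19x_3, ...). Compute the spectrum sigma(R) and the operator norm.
sigma(R) = closed disk {z in C : |z| ≤ 19}; ||R|| = 19

Note R = 19·U where U is the unit right shift (U x)_k = x_{k-1} (with x_0 := 0); so ||R|| = 19||U|| and sigma(R) = 19·sigma(U). ||R x||^2 = sum_{k≥1} |19x_k|^2 = 361||x||^2, so ||R|| = 19 and sigma(R) ⊂ {|z| ≤ 19}. For any |lambda| < 19, the equation (R - lambda I) x = 0 forces x_1 = 0, then 19x_k = lambda x_{k+1} ⇒ x = 0, so R has no eigenvalues. But (R - lambda I) is not surjective for |lambda| < 19: solving (R - lambda I) x = e_1 would require x_n proportional to (lambda/19)^(-n), which is not in l^2. So every |lambda| < 19 lies in the residual spectrum. The boundary |lambda| = 19 is in the approximate point spectrum (the spectrum is closed). Hence sigma(R) is the closed disk of radius 19.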